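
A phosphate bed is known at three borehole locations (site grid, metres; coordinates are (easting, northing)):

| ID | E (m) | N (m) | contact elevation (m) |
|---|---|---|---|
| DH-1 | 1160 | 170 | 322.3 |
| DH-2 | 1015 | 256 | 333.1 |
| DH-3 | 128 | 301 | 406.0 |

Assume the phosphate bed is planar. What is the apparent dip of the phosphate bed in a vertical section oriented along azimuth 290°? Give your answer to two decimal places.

Two edge vectors: DH-1→DH-2 = (-145, 86, 10.8), DH-1→DH-3 = (-1032, 131, 83.7).
Normal n = (DH-1→DH-2) × (DH-1→DH-3) = (5783.4, 990.9, 69757).
So ∂z/∂E = −n_x/n_z = −0.08291 and ∂z/∂N = −n_y/n_z = −0.01421.
Unit vector along 290° is (sin 290°, cos 290°) = (-0.9397, 0.3420).
Slope in that direction = a·(-0.9397) + b·(0.3420) = 0.07305.
Apparent dip = arctan|0.07305| = 4.18° (true dip is 4.8°, so apparent ≤ true as expected).

4.18°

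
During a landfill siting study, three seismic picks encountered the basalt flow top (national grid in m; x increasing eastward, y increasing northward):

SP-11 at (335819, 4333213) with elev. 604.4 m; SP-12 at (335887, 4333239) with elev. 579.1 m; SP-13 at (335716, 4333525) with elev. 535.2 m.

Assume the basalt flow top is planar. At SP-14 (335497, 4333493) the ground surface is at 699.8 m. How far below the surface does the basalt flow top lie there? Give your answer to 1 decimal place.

Let the plane be z = a·x + b·y + c.
SP-12−SP-11: 68a + 26b = −25.3;  SP-13−SP-11: −103a + 312b = −69.2.
Solving gives a = −0.255059848, b = −0.305997322.
Then c = 604.4 − a·335819 − b·4333213 = 1412209.91.
At (335497, 4333493): z_contact = −85571.81 − 1326037.25 + 1412209.91 = 600.85 m.
Depth below ground = 699.8 − 600.85 = 98.9 m.

98.9 m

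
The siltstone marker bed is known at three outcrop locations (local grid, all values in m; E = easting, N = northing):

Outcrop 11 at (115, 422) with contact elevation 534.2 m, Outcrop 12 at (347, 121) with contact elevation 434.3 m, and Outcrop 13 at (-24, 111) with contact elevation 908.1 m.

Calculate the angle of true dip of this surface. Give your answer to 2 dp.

Let the plane be z = a·E + b·N + c.
Outcrop 12−Outcrop 11: 232a − 301b = −99.9;  Outcrop 13−Outcrop 11: −139a − 311b = 373.9.
Solving gives a = −1.25986, b = −0.63916.
Gradient magnitude |∇z| = √(a² + b²) = √(1.58725 + 0.40853) = 1.41272.
True dip = arctan(1.41272) = 54.71°, dipping toward ENE (azimuth ≈ 063°).

54.71°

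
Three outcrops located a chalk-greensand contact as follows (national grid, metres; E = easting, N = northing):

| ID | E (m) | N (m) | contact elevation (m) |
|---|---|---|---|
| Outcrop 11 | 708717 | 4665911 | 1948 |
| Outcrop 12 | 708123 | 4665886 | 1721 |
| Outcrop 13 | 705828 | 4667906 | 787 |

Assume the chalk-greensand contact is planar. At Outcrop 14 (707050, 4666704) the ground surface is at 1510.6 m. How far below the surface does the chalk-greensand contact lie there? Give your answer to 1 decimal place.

222.9 m

Two edge vectors: Outcrop 11→Outcrop 12 = (-594, -25, -227), Outcrop 11→Outcrop 13 = (-2889, 1995, -1161).
Normal n = (Outcrop 11→Outcrop 12) × (Outcrop 11→Outcrop 13) = (481890, -33831, -1257255).
So ∂z/∂E = −n_x/n_z = 0.383287400 and ∂z/∂N = −n_y/n_z = −0.026908622.
Intercept c from Outcrop 11: 1948 − 271642.30 + 125553.24 = −144141.06.
At (707050, 4666704): z_contact = 271003.36 − 125574.58 − 144141.06 = 1287.72 m.
Depth below ground = 1510.6 − 1287.72 = 222.9 m.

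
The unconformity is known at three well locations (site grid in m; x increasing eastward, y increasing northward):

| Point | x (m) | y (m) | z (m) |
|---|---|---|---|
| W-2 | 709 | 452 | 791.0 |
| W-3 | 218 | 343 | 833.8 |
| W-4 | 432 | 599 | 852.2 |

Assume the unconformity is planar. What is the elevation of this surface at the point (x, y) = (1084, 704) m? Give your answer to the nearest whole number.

Let the plane be z = a·x + b·y + c.
W-3−W-2: −491a − 109b = 42.8;  W-4−W-2: −277a + 147b = 61.2.
Solving gives a = −0.12662, b = 0.17772.
Then c = 791 − a·709 − b·452 = 800.44.
At (1084, 704): z = −137.3 + 125.1 + 800.44 = 788.3 m.

788 m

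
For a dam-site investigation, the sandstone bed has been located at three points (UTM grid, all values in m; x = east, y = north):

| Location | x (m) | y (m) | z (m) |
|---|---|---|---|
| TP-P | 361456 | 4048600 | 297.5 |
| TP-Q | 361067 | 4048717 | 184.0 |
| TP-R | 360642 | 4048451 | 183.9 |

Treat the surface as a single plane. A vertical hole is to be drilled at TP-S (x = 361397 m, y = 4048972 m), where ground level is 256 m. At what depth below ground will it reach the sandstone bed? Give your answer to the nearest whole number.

87 m

Let the plane be z = a·x + b·y + c.
TP-Q−TP-P: −389a + 117b = −113.5;  TP-R−TP-P: −814a − 149b = −113.6.
Solving gives a = 0.19714685, b = −0.31461433.
Then c = 297.5 − a·361456 − b·4048600 = 1202785.15.
At (361397, 4048972): z_contact = 71248.3 − 1273864.6 + 1202785.15 = 168.8 m.
Depth below ground = 256 − 168.8 = 87 m.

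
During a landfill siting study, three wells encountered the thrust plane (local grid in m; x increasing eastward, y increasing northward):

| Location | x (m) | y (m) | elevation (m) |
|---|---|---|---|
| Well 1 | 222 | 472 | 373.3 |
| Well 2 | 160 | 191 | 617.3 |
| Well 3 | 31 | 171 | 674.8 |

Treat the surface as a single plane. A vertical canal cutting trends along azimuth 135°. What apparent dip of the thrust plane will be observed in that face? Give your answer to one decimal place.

Two edge vectors: Well 1→Well 2 = (-62, -281, 244), Well 1→Well 3 = (-191, -301, 301.5).
Normal n = (Well 1→Well 2) × (Well 1→Well 3) = (-11277.5, -27911, -35009).
So ∂z/∂x = −n_x/n_z = −0.32213 and ∂z/∂y = −n_y/n_z = −0.79725.
Unit vector along 135° is (sin 135°, cos 135°) = (0.7071, -0.7071).
Slope in that direction = a·(0.7071) + b·(-0.7071) = 0.33596.
Apparent dip = arctan|0.33596| = 18.6° (true dip is 40.7°, so apparent ≤ true as expected).

18.6°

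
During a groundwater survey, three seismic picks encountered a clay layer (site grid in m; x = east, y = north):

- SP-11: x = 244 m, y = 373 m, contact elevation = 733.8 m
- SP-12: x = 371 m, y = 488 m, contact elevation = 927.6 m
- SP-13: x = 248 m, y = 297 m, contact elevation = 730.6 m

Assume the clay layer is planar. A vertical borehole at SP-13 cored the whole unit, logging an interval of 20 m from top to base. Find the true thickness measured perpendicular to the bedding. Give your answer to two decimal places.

11.49 m

Two edge vectors: SP-11→SP-12 = (127, 115, 193.8), SP-11→SP-13 = (4, -76, -3.2).
Normal n = (SP-11→SP-12) × (SP-11→SP-13) = (14360.8, 1181.6, -10112).
So ∂z/∂x = −n_x/n_z = 1.42017 and ∂z/∂y = −n_y/n_z = 0.11685.
|∇z| = √(a²+b²) = 1.42497, so dip δ = arctan(1.42497) = 54.94°.
True thickness = vertical thickness × cos δ = 20 × cos 54.94° = 11.49 m.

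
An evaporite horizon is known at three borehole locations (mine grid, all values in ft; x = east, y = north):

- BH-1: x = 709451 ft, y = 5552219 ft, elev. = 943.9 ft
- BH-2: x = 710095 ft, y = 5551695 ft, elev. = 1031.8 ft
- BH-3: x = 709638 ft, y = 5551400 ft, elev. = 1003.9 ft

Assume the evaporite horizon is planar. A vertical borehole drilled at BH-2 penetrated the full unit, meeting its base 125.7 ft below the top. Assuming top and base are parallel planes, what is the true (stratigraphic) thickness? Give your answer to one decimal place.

Let the plane be z = a·x + b·y + c.
BH-2−BH-1: 644a − 524b = 87.9;  BH-3−BH-1: 187a − 819b = 60.
Solving gives a = 0.09442, b = −0.05170.
|∇z| = √(a²+b²) = 0.10765, so dip δ = arctan(0.10765) = 6.14°.
True thickness = vertical thickness × cos δ = 125.7 × cos 6.14° = 125.0 ft.

125.0 ft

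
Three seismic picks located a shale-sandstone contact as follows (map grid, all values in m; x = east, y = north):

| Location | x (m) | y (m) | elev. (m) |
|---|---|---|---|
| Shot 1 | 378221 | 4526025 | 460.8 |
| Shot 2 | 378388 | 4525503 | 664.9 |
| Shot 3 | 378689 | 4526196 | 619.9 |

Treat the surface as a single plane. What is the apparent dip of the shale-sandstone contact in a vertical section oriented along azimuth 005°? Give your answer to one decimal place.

12.1°

Let the plane be z = a·x + b·y + c.
Shot 2−Shot 1: 167a − 522b = 204.1;  Shot 3−Shot 1: 468a + 171b = 159.1.
Solving gives a = 0.43229, b = −0.25270.
Unit vector along 005° is (sin 5°, cos 5°) = (0.0872, 0.9962).
Slope in that direction = a·(0.0872) + b·(0.9962) = −0.21406.
Apparent dip = arctan|0.21406| = 12.1° (true dip is 26.6°, so apparent ≤ true as expected).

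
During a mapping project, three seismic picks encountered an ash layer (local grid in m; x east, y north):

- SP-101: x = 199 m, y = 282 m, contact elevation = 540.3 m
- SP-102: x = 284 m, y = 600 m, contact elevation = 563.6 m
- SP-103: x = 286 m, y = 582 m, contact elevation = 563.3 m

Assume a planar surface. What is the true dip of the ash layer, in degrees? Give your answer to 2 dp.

8.71°

Let the plane be z = a·x + b·y + c.
SP-102−SP-101: 85a + 318b = 23.3;  SP-103−SP-101: 87a + 300b = 23.
Solving gives a = 0.14958, b = 0.03329.
Gradient magnitude |∇z| = √(a² + b²) = √(0.02238 + 0.00111) = 0.15324.
True dip = arctan(0.15324) = 8.71°, dipping toward WSW (azimuth ≈ 257°).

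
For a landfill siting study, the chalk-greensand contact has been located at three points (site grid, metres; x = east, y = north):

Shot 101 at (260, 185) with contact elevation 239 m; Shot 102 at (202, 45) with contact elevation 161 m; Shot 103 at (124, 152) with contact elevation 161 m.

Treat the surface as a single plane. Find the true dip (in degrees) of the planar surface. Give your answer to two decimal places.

31.09°

Let the plane be z = a·x + b·y + c.
Shot 102−Shot 101: −58a − 140b = −78;  Shot 103−Shot 101: −136a − 33b = −78.
Solving gives a = 0.48733, b = 0.35525.
Gradient magnitude |∇z| = √(a² + b²) = √(0.23749 + 0.12620) = 0.60307.
True dip = arctan(0.60307) = 31.09°, dipping toward SW (azimuth ≈ 234°).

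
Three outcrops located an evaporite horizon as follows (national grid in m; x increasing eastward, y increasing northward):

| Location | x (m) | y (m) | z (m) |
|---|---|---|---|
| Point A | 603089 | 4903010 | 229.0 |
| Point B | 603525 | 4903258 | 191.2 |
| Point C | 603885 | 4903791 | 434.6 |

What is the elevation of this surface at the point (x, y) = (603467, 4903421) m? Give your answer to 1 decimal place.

360.2 m

Two edge vectors: Point A→Point B = (436, 248, -37.8), Point A→Point C = (796, 781, 205.6).
Normal n = (Point A→Point B) × (Point A→Point C) = (80510.6, -119730.4, 143108).
So ∂z/∂x = −n_x/n_z = −0.562586298 and ∂z/∂y = −n_y/n_z = 0.836643654.
Intercept c from Point A: 229 + 339289.61 − 4102072.20 = −3762553.59.
At (603467, 4903421): z = −339502.3 + 4102416.1 − 3762553.59 = 360.2 m.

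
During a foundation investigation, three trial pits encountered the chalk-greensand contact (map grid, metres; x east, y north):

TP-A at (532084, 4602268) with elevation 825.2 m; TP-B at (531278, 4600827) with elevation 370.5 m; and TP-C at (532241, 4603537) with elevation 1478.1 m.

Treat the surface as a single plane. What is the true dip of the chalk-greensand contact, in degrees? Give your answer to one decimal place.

Let the plane be z = a·x + b·y + c.
TP-B−TP-A: −806a − 1441b = −454.7;  TP-C−TP-A: 157a + 1269b = 652.9.
Solving gives a = −0.45672, b = 0.57101.
Gradient magnitude |∇z| = √(a² + b²) = √(0.20860 + 0.32605) = 0.73119.
True dip = arctan(0.73119) = 36.2°, dipping toward SE (azimuth ≈ 141°).

36.2°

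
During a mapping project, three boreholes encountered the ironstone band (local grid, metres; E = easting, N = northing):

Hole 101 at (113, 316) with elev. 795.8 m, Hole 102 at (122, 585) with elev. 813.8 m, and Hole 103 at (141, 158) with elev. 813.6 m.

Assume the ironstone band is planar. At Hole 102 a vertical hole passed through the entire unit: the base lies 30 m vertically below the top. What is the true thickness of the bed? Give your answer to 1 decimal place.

Two edge vectors: Hole 101→Hole 102 = (9, 269, 18), Hole 101→Hole 103 = (28, -158, 17.8).
Normal n = (Hole 101→Hole 102) × (Hole 101→Hole 103) = (7632.2, 343.8, -8954).
So ∂z/∂E = −n_x/n_z = 0.85238 and ∂z/∂N = −n_y/n_z = 0.03840.
|∇z| = √(a²+b²) = 0.85324, so dip δ = arctan(0.85324) = 40.47°.
True thickness = vertical thickness × cos δ = 30 × cos 40.47° = 22.8 m.

22.8 m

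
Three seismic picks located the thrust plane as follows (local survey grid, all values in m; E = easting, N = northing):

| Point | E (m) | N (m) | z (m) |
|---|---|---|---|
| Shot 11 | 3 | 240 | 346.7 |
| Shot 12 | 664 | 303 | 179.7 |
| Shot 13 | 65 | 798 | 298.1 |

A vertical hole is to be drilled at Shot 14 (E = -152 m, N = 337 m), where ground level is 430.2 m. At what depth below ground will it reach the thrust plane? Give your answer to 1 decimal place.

51.0 m

Two edge vectors: Shot 11→Shot 12 = (661, 63, -167), Shot 11→Shot 13 = (62, 558, -48.6).
Normal n = (Shot 11→Shot 12) × (Shot 11→Shot 13) = (90124.2, 21770.6, 364932).
So ∂z/∂E = −n_x/n_z = −0.24696 and ∂z/∂N = −n_y/n_z = −0.05966.
Intercept c from Shot 11: 346.7 + 0.74 + 14.32 = 361.76.
At (-152, 337): z_contact = 37.54 − 20.10 + 361.76 = 379.19 m.
Depth below ground = 430.2 − 379.19 = 51.0 m.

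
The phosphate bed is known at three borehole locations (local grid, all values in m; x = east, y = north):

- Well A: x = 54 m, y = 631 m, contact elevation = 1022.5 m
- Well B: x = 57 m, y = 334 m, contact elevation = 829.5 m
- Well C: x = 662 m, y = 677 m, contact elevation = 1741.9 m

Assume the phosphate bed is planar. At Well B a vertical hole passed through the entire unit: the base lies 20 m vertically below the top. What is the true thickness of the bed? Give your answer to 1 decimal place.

12.1 m

Let the plane be z = a·x + b·y + c.
Well B−Well A: 3a − 297b = −193;  Well C−Well A: 608a + 46b = 719.4.
Solving gives a = 1.13319, b = 0.66128.
|∇z| = √(a²+b²) = 1.31203, so dip δ = arctan(1.31203) = 52.69°.
True thickness = vertical thickness × cos δ = 20 × cos 52.69° = 12.1 m.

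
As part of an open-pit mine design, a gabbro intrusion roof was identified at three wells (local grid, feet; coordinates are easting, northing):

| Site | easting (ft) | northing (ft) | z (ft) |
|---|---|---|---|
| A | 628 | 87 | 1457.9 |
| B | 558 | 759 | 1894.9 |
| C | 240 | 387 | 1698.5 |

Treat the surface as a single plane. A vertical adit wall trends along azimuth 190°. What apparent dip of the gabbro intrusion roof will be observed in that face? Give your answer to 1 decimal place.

31.2°

Let the plane be z = a·easting + b·northing + c.
B−A: −70a + 672b = 437;  C−A: −388a + 300b = 240.6.
Solving gives a = −0.12757, b = 0.63701.
Unit vector along 190° is (sin 190°, cos 190°) = (-0.1736, -0.9848).
Slope in that direction = a·(-0.1736) + b·(-0.9848) = −0.60518.
Apparent dip = arctan|0.60518| = 31.2° (true dip is 33.0°, so apparent ≤ true as expected).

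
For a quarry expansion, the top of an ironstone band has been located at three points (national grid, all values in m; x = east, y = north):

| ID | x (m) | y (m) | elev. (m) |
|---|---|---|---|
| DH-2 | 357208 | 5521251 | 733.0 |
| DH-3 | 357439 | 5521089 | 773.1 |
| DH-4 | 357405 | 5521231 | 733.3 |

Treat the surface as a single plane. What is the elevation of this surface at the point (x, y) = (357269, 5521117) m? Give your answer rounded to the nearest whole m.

770 m

Let the plane be z = a·x + b·y + c.
DH-3−DH-2: 231a − 162b = 40.1;  DH-4−DH-2: 197a − 20b = 0.3.
Solving gives a = −0.02760314, b = −0.28689089.
Then c = 733 − a·357208 − b·5521251 = 1594589.68.
At (357269, 5521117): z = −9861.7 − 1583958.2 + 1594589.68 = 769.8 m.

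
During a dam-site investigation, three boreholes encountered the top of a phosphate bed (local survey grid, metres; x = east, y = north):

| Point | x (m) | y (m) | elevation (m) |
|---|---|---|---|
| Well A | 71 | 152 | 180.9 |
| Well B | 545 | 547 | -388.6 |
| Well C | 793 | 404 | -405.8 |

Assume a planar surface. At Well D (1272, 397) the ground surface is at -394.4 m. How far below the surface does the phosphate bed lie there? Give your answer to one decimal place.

Two edge vectors: Well A→Well B = (474, 395, -569.5), Well A→Well C = (722, 252, -586.7).
Normal n = (Well A→Well B) × (Well A→Well C) = (-88232.5, -133083.2, -165742).
So ∂z/∂x = −n_x/n_z = −0.532348 and ∂z/∂y = −n_y/n_z = −0.802954.
Intercept c from Well A: 180.9 + 37.80 + 122.05 = 340.75.
At (1272, 397): z_contact = −677.15 − 318.77 + 340.75 = -655.17 m.
Depth below ground = -394.4 − (-655.17) = 260.8 m.

260.8 m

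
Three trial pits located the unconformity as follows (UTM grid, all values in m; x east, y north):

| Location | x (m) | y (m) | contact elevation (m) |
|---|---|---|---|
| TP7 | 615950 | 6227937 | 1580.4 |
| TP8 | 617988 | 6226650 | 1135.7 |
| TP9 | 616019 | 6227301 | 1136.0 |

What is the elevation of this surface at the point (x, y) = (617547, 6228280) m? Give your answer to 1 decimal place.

Let the plane be z = a·x + b·y + c.
TP8−TP7: 2038a − 1287b = −444.7;  TP9−TP7: 69a − 636b = −444.4.
Solving gives a = 0.239458325, b = 0.724721108.
Then c = 1580.4 − a·615950 − b·6227937 = −4659431.36.
At (617547, 6228280): z = 147876.8 + 4513766.0 − 4659431.36 = 2211.4 m.

2211.4 m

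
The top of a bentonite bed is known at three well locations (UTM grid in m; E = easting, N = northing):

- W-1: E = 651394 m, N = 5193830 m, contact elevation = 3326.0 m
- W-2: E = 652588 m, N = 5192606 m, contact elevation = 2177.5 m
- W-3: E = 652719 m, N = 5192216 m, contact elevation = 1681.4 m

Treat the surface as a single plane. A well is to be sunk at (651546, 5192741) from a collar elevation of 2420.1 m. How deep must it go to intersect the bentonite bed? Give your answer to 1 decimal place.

590.9 m

Let the plane be z = a·E + b·N + c.
W-2−W-1: 1194a − 1224b = −1148.5;  W-3−W-1: 1325a − 1614b = −1644.6.
Solving gives a = 0.521791848, b = 1.447319826.
Then c = 3326 − a·651394 − b·5193830 = −7853699.21.
At (651546, 5192741): z_contact = 339971.39 + 7515557.00 − 7853699.21 = 1829.18 m.
Depth below ground = 2420.1 − 1829.18 = 590.9 m.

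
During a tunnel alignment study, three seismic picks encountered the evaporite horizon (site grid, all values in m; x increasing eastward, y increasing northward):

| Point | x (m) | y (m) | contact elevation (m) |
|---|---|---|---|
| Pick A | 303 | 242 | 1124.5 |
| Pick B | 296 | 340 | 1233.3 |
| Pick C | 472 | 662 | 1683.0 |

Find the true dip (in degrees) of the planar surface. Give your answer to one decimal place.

Two edge vectors: Pick A→Pick B = (-7, 98, 108.8), Pick A→Pick C = (169, 420, 558.5).
Normal n = (Pick A→Pick B) × (Pick A→Pick C) = (9037, 22296.7, -19502).
So ∂z/∂x = −n_x/n_z = 0.46339 and ∂z/∂y = −n_y/n_z = 1.14330.
Gradient magnitude |∇z| = √(a² + b²) = √(0.21473 + 1.30714) = 1.23364.
True dip = arctan(1.23364) = 51.0°, dipping toward SSW (azimuth ≈ 202°).

51.0°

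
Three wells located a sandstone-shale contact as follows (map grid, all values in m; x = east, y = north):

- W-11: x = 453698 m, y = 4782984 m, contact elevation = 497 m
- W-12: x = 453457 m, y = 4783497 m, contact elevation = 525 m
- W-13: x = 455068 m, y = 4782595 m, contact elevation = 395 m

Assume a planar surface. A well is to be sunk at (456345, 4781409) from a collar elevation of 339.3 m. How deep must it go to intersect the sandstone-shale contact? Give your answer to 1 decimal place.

Let the plane be z = a·x + b·y + c.
W-12−W-11: −241a + 513b = 28;  W-13−W-11: 1370a − 389b = −102.
Solving gives a = −0.068029311, b = 0.022621708.
Then c = 497 − a·453698 − b·4782984 = −76837.50.
At (456345, 4781409): z_contact = −31044.84 + 108163.64 − 76837.50 = 281.30 m.
Depth below ground = 339.3 − 281.30 = 58.0 m.

58.0 m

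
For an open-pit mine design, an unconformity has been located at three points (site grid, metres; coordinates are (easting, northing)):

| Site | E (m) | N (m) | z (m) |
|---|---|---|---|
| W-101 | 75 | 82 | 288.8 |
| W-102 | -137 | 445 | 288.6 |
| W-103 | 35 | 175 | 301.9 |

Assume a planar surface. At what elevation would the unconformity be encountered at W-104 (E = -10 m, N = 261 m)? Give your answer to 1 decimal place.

Two edge vectors: W-101→W-102 = (-212, 363, -0.2), W-101→W-103 = (-40, 93, 13.1).
Normal n = (W-101→W-102) × (W-101→W-103) = (4773.9, 2785.2, -5196).
So ∂z/∂E = −n_x/n_z = 0.91876 and ∂z/∂N = −n_y/n_z = 0.53603.
Intercept c from W-101: 288.8 − 68.91 − 43.95 = 175.94.
At (-10, 261): z = −9.2 + 139.9 + 175.94 = 306.7 m.

306.7 m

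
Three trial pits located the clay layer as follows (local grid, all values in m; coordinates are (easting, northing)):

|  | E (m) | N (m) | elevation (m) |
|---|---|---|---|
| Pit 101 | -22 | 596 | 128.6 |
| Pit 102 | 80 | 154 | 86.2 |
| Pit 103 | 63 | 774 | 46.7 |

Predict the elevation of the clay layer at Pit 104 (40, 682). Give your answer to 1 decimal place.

72.6 m

Let the plane be z = a·E + b·N + c.
Pit 102−Pit 101: 102a − 442b = −42.4;  Pit 103−Pit 101: 85a + 178b = −81.9.
Solving gives a = −0.78504, b = −0.08523.
Then c = 128.6 − a·-22 − b·596 = 162.13.
At (40, 682): z = −31.4 − 58.1 + 162.13 = 72.6 m.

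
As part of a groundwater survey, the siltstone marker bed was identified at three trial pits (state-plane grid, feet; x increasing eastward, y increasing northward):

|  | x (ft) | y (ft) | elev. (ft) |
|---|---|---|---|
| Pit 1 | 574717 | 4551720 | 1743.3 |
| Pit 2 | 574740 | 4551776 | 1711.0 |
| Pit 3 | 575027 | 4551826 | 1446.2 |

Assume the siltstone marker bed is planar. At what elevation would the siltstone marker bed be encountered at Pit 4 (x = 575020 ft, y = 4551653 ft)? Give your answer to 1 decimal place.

1489.3 ft

Let the plane be z = a·x + b·y + c.
Pit 2−Pit 1: 23a + 56b = −32.3;  Pit 3−Pit 1: 310a + 106b = −297.1.
Solving gives a = −0.885524729, b = −0.213088058.
Then c = 1743.3 − a·574717 − b·4551720 = 1480586.59.
At (575020, 4551653): z = −509194.4 − 969902.9 + 1480586.59 = 1489.3 ft.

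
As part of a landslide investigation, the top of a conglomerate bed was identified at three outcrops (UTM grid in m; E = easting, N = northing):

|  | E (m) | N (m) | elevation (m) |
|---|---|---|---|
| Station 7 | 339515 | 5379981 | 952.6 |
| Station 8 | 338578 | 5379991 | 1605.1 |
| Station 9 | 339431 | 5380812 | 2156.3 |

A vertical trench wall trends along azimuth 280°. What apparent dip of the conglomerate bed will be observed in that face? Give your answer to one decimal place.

42.3°

Let the plane be z = a·E + b·N + c.
Station 8−Station 7: −937a + 10b = 652.5;  Station 9−Station 7: −84a + 831b = 1203.7.
Solving gives a = −0.68165, b = 1.37959.
Unit vector along 280° is (sin 280°, cos 280°) = (-0.9848, 0.1736).
Slope in that direction = a·(-0.9848) + b·(0.1736) = 0.91086.
Apparent dip = arctan|0.91086| = 42.3° (true dip is 57.0°, so apparent ≤ true as expected).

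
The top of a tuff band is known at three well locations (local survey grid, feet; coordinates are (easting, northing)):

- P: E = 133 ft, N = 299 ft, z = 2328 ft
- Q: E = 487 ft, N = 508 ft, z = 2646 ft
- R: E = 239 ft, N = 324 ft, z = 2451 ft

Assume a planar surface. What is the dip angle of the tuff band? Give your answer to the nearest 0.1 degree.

56.8°

Let the plane be z = a·E + b·N + c.
Q−P: 354a + 209b = 318;  R−P: 106a + 25b = 123.
Solving gives a = 1.33471, b = −0.73918.
Gradient magnitude |∇z| = √(a² + b²) = √(1.78145 + 0.54638) = 1.52572.
True dip = arctan(1.52572) = 56.8°, dipping toward WNW (azimuth ≈ 299°).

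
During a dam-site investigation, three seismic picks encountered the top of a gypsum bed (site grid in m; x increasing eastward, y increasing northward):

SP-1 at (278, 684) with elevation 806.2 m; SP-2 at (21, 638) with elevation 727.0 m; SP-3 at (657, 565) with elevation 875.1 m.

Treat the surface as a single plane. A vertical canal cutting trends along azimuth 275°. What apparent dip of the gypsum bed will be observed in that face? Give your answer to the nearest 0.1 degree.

13.4°

Let the plane be z = a·x + b·y + c.
SP-2−SP-1: −257a − 46b = −79.2;  SP-3−SP-1: 379a − 119b = 68.9.
Solving gives a = 0.26229, b = 0.25636.
Unit vector along 275° is (sin 275°, cos 275°) = (-0.9962, 0.0872).
Slope in that direction = a·(-0.9962) + b·(0.0872) = −0.23895.
Apparent dip = arctan|0.23895| = 13.4° (true dip is 20.1°, so apparent ≤ true as expected).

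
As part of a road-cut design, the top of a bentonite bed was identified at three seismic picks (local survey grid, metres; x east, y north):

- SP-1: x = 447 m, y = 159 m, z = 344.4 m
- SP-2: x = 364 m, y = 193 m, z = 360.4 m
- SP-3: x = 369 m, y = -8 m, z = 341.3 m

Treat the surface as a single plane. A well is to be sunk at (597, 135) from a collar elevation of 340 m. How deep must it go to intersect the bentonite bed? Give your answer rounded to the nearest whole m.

Two edge vectors: SP-1→SP-2 = (-83, 34, 16), SP-1→SP-3 = (-78, -167, -3.1).
Normal n = (SP-1→SP-2) × (SP-1→SP-3) = (2566.6, -1505.3, 16513).
So ∂z/∂x = −n_x/n_z = −0.15543 and ∂z/∂y = −n_y/n_z = 0.09116.
Intercept c from SP-1: 344.4 + 69.48 − 14.49 = 399.38.
At (597, 135): z_contact = −92.8 + 12.3 + 399.38 = 318.9 m.
Depth below ground = 340 − 318.9 = 21 m.

21 m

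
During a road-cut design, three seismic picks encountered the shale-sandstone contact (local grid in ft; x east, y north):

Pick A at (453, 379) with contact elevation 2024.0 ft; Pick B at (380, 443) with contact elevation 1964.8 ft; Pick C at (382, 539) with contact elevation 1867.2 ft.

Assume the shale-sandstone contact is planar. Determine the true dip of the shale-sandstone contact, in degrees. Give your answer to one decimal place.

Let the plane be z = a·x + b·y + c.
Pick B−Pick A: −73a + 64b = −59.2;  Pick C−Pick A: −71a + 160b = −156.8.
Solving gives a = −0.07892, b = −1.01502.
Gradient magnitude |∇z| = √(a² + b²) = √(0.00623 + 1.03027) = 1.01809.
True dip = arctan(1.01809) = 45.5°, dipping toward N (azimuth ≈ 004°).

45.5°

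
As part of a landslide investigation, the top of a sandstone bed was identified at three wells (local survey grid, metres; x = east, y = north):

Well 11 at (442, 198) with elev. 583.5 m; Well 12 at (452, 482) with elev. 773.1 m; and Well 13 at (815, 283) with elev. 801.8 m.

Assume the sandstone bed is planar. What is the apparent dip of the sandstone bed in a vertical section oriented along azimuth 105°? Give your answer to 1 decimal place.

14.2°

Let the plane be z = a·x + b·y + c.
Well 12−Well 11: 10a + 284b = 189.6;  Well 13−Well 11: 373a + 85b = 218.3.
Solving gives a = 0.43662, b = 0.65223.
Unit vector along 105° is (sin 105°, cos 105°) = (0.9659, -0.2588).
Slope in that direction = a·(0.9659) + b·(-0.2588) = 0.25294.
Apparent dip = arctan|0.25294| = 14.2° (true dip is 38.1°, so apparent ≤ true as expected).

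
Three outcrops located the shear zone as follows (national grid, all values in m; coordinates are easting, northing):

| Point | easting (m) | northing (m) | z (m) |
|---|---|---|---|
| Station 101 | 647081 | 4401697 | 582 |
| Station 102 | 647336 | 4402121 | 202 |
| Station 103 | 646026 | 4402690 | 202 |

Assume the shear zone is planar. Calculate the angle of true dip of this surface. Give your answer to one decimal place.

37.8°

Let the plane be z = a·easting + b·northing + c.
Station 102−Station 101: 255a + 424b = −380;  Station 103−Station 101: −1055a + 993b = −380.
Solving gives a = −0.30865, b = −0.71060.
Gradient magnitude |∇z| = √(a² + b²) = √(0.09526 + 0.50495) = 0.77474.
True dip = arctan(0.77474) = 37.8°, dipping toward NNE (azimuth ≈ 023°).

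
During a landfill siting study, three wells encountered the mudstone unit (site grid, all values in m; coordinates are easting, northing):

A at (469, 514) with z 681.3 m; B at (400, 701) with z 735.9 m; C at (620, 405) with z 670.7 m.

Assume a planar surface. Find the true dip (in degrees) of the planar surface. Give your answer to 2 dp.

22.30°

Let the plane be z = a·easting + b·northing + c.
B−A: −69a + 187b = 54.6;  C−A: 151a − 109b = −10.6.
Solving gives a = 0.19160, b = 0.36268.
Gradient magnitude |∇z| = √(a² + b²) = √(0.03671 + 0.13153) = 0.41018.
True dip = arctan(0.41018) = 22.30°, dipping toward SSW (azimuth ≈ 208°).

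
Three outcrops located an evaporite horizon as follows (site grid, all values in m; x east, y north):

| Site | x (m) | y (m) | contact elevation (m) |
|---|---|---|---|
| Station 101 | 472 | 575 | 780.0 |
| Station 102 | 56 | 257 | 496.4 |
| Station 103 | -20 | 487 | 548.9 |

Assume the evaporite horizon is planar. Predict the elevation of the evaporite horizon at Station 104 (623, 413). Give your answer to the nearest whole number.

Two edge vectors: Station 101→Station 102 = (-416, -318, -283.6), Station 101→Station 103 = (-492, -88, -231.1).
Normal n = (Station 101→Station 102) × (Station 101→Station 103) = (48533, 43393.6, -119848).
So ∂z/∂x = −n_x/n_z = 0.40495 and ∂z/∂y = −n_y/n_z = 0.36207.
Intercept c from Station 101: 780 − 191.14 − 208.19 = 380.67.
At (623, 413): z = 252.3 + 149.5 + 380.67 = 782.5 m.

782 m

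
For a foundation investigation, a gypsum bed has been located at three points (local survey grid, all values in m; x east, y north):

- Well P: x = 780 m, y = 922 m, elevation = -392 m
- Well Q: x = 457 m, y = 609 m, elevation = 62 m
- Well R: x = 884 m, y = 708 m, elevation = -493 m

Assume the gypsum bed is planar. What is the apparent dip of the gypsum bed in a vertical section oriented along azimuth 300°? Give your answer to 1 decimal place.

45.7°

Two edge vectors: Well P→Well Q = (-323, -313, 454), Well P→Well R = (104, -214, -101).
Normal n = (Well P→Well Q) × (Well P→Well R) = (128769, 14593, 101674).
So ∂z/∂x = −n_x/n_z = −1.26649 and ∂z/∂y = −n_y/n_z = −0.14353.
Unit vector along 300° is (sin 300°, cos 300°) = (-0.8660, 0.5000).
Slope in that direction = a·(-0.8660) + b·(0.5000) = 1.02505.
Apparent dip = arctan|1.02505| = 45.7° (true dip is 51.9°, so apparent ≤ true as expected).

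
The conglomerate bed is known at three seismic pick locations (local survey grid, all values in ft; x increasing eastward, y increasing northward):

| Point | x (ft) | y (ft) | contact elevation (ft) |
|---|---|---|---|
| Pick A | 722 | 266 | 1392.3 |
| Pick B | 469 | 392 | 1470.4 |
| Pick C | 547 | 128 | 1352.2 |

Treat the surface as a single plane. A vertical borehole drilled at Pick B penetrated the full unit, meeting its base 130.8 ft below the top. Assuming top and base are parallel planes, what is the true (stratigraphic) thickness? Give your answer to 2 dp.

120.16 ft

Let the plane be z = a·x + b·y + c.
Pick B−Pick A: −253a + 126b = 78.1;  Pick C−Pick A: −175a − 138b = −40.1.
Solving gives a = −0.10051, b = 0.41803.
|∇z| = √(a²+b²) = 0.42994, so dip δ = arctan(0.42994) = 23.27°.
True thickness = vertical thickness × cos δ = 130.8 × cos 23.27° = 120.16 ft.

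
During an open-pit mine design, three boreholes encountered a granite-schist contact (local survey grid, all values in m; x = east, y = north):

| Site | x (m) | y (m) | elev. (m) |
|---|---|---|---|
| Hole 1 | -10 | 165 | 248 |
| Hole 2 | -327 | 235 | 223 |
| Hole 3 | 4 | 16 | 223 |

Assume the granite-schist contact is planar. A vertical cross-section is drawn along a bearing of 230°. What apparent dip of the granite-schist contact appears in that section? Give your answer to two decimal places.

11.62°

Two edge vectors: Hole 1→Hole 2 = (-317, 70, -25), Hole 1→Hole 3 = (14, -149, -25).
Normal n = (Hole 1→Hole 2) × (Hole 1→Hole 3) = (-5475, -8275, 46253).
So ∂z/∂x = −n_x/n_z = 0.11837 and ∂z/∂y = −n_y/n_z = 0.17891.
Unit vector along 230° is (sin 230°, cos 230°) = (-0.7660, -0.6428).
Slope in that direction = a·(-0.7660) + b·(-0.6428) = −0.20568.
Apparent dip = arctan|0.20568| = 11.62° (true dip is 12.1°, so apparent ≤ true as expected).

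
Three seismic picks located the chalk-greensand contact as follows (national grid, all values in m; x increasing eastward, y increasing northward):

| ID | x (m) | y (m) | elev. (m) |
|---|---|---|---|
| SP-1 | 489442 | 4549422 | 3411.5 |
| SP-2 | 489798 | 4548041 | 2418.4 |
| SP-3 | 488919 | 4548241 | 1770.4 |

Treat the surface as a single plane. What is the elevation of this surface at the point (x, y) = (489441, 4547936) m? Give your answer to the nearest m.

1975 m

Let the plane be z = a·x + b·y + c.
SP-2−SP-1: 356a − 1381b = −993.1;  SP-3−SP-1: −523a − 1181b = −1641.1.
Solving gives a = 0.95695192, b = 0.96580368.
Then c = 3411.5 − a·489442 − b·4549422 = −4858809.47.
At (489441, 4547936): z = 468371.5 + 4392413.3 − 4858809.47 = 1975.4 m.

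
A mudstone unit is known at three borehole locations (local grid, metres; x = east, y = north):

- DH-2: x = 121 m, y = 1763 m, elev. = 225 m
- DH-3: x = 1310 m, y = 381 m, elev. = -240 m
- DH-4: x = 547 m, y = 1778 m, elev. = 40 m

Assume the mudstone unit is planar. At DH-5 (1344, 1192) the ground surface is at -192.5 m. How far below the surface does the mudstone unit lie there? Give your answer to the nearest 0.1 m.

91.5 m

Let the plane be z = a·x + b·y + c.
DH-3−DH-2: 1189a − 1382b = −465;  DH-4−DH-2: 426a + 15b = −185.
Solving gives a = −0.433002, b = −0.036064.
Then c = 225 − a·121 − b·1763 = 340.97.
At (1344, 1192): z_contact = −581.96 − 42.99 + 340.97 = -283.97 m.
Depth below ground = -192.5 − (-283.97) = 91.5 m.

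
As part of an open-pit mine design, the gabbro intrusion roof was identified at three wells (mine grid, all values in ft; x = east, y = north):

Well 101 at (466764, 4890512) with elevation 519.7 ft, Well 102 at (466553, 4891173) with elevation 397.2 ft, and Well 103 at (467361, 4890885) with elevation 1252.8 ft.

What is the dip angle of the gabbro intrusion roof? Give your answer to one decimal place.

Let the plane be z = a·x + b·y + c.
Well 102−Well 101: −211a + 661b = −122.5;  Well 103−Well 101: 597a + 373b = 733.1.
Solving gives a = 1.12032, b = 0.17230.
Gradient magnitude |∇z| = √(a² + b²) = √(1.25513 + 0.02969) = 1.13350.
True dip = arctan(1.13350) = 48.6°, dipping toward W (azimuth ≈ 261°).

48.6°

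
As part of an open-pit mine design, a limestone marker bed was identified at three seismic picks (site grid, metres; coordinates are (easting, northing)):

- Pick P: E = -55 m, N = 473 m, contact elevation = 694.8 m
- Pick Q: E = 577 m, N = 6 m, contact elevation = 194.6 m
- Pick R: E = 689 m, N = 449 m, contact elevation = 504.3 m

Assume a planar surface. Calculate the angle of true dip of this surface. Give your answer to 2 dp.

38.39°

Two edge vectors: Pick P→Pick Q = (632, -467, -500.2), Pick P→Pick R = (744, -24, -190.5).
Normal n = (Pick P→Pick Q) × (Pick P→Pick R) = (76958.7, -251752.8, 332280).
So ∂z/∂E = −n_x/n_z = −0.23161 and ∂z/∂N = −n_y/n_z = 0.75765.
Gradient magnitude |∇z| = √(a² + b²) = √(0.05364 + 0.57404) = 0.79226.
True dip = arctan(0.79226) = 38.39°, dipping toward SSE (azimuth ≈ 163°).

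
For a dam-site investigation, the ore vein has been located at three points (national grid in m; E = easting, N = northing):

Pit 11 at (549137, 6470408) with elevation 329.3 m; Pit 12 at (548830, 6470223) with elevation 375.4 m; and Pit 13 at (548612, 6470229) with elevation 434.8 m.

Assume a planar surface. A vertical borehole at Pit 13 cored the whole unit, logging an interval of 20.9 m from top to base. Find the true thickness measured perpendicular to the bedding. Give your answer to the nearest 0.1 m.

Two edge vectors: Pit 11→Pit 12 = (-307, -185, 46.1), Pit 11→Pit 13 = (-525, -179, 105.5).
Normal n = (Pit 11→Pit 12) × (Pit 11→Pit 13) = (-11265.6, 8186, -42172).
So ∂z/∂E = −n_x/n_z = −0.26713 and ∂z/∂N = −n_y/n_z = 0.19411.
|∇z| = √(a²+b²) = 0.33021, so dip δ = arctan(0.33021) = 18.27°.
True thickness = vertical thickness × cos δ = 20.9 × cos 18.27° = 19.8 m.

19.8 m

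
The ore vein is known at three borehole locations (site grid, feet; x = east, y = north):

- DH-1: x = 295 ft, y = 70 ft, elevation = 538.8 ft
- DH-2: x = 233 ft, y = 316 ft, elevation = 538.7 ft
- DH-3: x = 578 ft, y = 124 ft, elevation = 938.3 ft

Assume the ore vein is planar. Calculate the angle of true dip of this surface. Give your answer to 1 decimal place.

Let the plane be z = a·x + b·y + c.
DH-2−DH-1: −62a + 246b = −0.1;  DH-3−DH-1: 283a + 54b = 399.5.
Solving gives a = 1.34696, b = 0.33907.
Gradient magnitude |∇z| = √(a² + b²) = √(1.81431 + 0.11497) = 1.38898.
True dip = arctan(1.38898) = 54.2°, dipping toward WSW (azimuth ≈ 256°).

54.2°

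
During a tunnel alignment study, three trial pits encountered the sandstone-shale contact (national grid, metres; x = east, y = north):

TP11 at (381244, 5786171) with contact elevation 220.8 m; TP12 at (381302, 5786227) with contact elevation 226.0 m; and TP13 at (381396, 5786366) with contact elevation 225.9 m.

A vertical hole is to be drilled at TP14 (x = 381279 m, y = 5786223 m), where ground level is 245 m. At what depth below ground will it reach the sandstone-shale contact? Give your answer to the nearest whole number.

24 m

Let the plane be z = a·x + b·y + c.
TP12−TP11: 58a + 56b = 5.2;  TP13−TP11: 152a + 195b = 5.1.
Solving gives a = 0.26032881, b = −0.17676912.
Then c = 220.8 − a·381244 − b·5786171 = 923788.37.
At (381279, 5786223): z_contact = 99257.9 − 1022825.6 + 923788.37 = 220.7 m.
Depth below ground = 245 − 220.7 = 24 m.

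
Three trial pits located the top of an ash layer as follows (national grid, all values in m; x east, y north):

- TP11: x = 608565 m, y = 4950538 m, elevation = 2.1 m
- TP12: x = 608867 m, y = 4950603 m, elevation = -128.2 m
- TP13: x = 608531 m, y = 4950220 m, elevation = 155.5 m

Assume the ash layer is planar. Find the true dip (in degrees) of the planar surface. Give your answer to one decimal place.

29.2°

Two edge vectors: TP11→TP12 = (302, 65, -130.3), TP11→TP13 = (-34, -318, 153.4).
Normal n = (TP11→TP12) × (TP11→TP13) = (-31464.4, -41896.6, -93826).
So ∂z/∂x = −n_x/n_z = −0.33535 and ∂z/∂y = −n_y/n_z = −0.44654.
Gradient magnitude |∇z| = √(a² + b²) = √(0.11246 + 0.19939) = 0.55844.
True dip = arctan(0.55844) = 29.2°, dipping toward NE (azimuth ≈ 037°).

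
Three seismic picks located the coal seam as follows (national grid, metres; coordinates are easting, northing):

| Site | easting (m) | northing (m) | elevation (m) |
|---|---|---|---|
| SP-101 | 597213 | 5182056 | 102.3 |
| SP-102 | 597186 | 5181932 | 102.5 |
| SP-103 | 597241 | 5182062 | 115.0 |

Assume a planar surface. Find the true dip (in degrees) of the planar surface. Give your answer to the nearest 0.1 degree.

26.0°

Let the plane be z = a·easting + b·northing + c.
SP-102−SP-101: −27a − 124b = 0.2;  SP-103−SP-101: 28a + 6b = 12.7.
Solving gives a = 0.47613, b = −0.10529.
Gradient magnitude |∇z| = √(a² + b²) = √(0.22670 + 0.01109) = 0.48764.
True dip = arctan(0.48764) = 26.0°, dipping toward WNW (azimuth ≈ 282°).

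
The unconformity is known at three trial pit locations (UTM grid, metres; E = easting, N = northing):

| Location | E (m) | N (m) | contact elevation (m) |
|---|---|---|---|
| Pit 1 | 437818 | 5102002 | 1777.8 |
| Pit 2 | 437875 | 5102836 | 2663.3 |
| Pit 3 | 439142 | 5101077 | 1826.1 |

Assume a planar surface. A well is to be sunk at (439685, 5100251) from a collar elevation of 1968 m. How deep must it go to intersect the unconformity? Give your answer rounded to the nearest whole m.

574 m

Let the plane be z = a·E + b·N + c.
Pit 2−Pit 1: 57a + 834b = 885.5;  Pit 3−Pit 1: 1324a − 925b = 48.3.
Solving gives a = 0.74279475, b = 1.01098405.
Then c = 1777.8 − a·437818 − b·5102002 = −5481473.77.
At (439685, 5100251): z_contact = 326595.7 + 5156272.4 − 5481473.77 = 1394.4 m.
Depth below ground = 1968 − 1394.4 = 574 m.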